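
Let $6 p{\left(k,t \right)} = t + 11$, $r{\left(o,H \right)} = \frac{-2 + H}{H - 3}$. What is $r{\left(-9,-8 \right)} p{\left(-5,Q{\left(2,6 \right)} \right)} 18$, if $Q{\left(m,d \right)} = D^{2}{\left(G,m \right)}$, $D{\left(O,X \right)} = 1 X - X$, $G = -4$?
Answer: $30$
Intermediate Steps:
$r{\left(o,H \right)} = \frac{-2 + H}{-3 + H}$
$D{\left(O,X \right)} = 0$ ($D{\left(O,X \right)} = X - X = 0$)
$Q{\left(m,d \right)} = 0$ ($Q{\left(m,d \right)} = 0^{2} = 0$)
$p{\left(k,t \right)} = \frac{11}{6} + \frac{t}{6}$ ($p{\left(k,t \right)} = \frac{t + 11}{6} = \frac{11 + t}{6} = \frac{11}{6} + \frac{t}{6}$)
$r{\left(-9,-8 \right)} p{\left(-5,Q{\left(2,6 \right)} \right)} 18 = \frac{-2 - 8}{-3 - 8} \left(\frac{11}{6} + \frac{1}{6} \cdot 0\right) 18 = \frac{1}{-11} \left(-10\right) \left(\frac{11}{6} + 0\right) 18 = \left(- \frac{1}{11}\right) \left(-10\right) \frac{11}{6} \cdot 18 = \frac{10}{11} \cdot \frac{11}{6} \cdot 18 = \frac{5}{3} \cdot 18 = 30$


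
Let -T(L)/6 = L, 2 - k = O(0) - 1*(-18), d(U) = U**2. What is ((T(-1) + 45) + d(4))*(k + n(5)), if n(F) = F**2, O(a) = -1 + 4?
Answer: 402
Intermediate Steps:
O(a) = 3
k = -19 (k = 2 - (3 - 1*(-18)) = 2 - (3 + 18) = 2 - 1*21 = 2 - 21 = -19)
T(L) = -6*L
((T(-1) + 45) + d(4))*(k + n(5)) = ((-6*(-1) + 45) + 4**2)*(-19 + 5**2) = ((6 + 45) + 16)*(-19 + 25) = (51 + 16)*6 = 67*6 = 402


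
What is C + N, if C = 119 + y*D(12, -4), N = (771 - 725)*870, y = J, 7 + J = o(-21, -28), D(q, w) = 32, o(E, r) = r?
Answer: 39019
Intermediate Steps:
J = -35 (J = -7 - 28 = -35)
y = -35
N = 40020 (N = 46*870 = 40020)
C = -1001 (C = 119 - 35*32 = 119 - 1120 = -1001)
C + N = -1001 + 40020 = 39019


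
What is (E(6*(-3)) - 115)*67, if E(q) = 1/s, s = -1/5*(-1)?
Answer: -7370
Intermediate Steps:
s = 1/5 (s = -1*1/5*(-1) = -1/5*(-1) = 1/5 ≈ 0.20000)
E(q) = 5 (E(q) = 1/(1/5) = 5)
(E(6*(-3)) - 115)*67 = (5 - 115)*67 = -110*67 = -7370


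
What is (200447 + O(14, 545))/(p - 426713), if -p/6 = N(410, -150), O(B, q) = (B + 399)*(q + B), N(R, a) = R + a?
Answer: -431314/428273 ≈ -1.0071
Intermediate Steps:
O(B, q) = (399 + B)*(B + q)
p = -1560 (p = -6*(410 - 150) = -6*260 = -1560)
(200447 + O(14, 545))/(p - 426713) = (200447 + (14**2 + 399*14 + 399*545 + 14*545))/(-1560 - 426713) = (200447 + (196 + 5586 + 217455 + 7630))/(-428273) = (200447 + 230867)*(-1/428273) = 431314*(-1/428273) = -431314/428273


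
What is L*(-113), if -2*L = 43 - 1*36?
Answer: 791/2 ≈ 395.50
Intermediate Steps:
L = -7/2 (L = -(43 - 1*36)/2 = -(43 - 36)/2 = -1/2*7 = -7/2 ≈ -3.5000)
L*(-113) = -7/2*(-113) = 791/2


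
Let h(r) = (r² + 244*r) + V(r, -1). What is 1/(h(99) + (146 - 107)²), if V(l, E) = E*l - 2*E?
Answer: 1/35381 ≈ 2.8264e-5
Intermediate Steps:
V(l, E) = -2*E + E*l
h(r) = 2 + r² + 243*r (h(r) = (r² + 244*r) - (-2 + r) = (r² + 244*r) + (2 - r) = 2 + r² + 243*r)
1/(h(99) + (146 - 107)²) = 1/((2 + 99² + 243*99) + (146 - 107)²) = 1/((2 + 9801 + 24057) + 39²) = 1/(33860 + 1521) = 1/35381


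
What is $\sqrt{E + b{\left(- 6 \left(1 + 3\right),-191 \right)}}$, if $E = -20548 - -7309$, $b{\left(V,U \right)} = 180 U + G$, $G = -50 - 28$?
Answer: $i \sqrt{47697} \approx 218.4 i$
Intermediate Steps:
$G = -78$ ($G = -50 - 28 = -78$)
$b{\left(V,U \right)} = -78 + 180 U$ ($b{\left(V,U \right)} = 180 U - 78 = -78 + 180 U$)
$E = -13239$ ($E = -20548 + 7309 = -13239$)
$\sqrt{E + b{\left(- 6 \left(1 + 3\right),-191 \right)}} = \sqrt{-13239 + \left(-78 + 180 \left(-191\right)\right)} = \sqrt{-13239 - 34458} = \sqrt{-47697} = i \sqrt{47697}$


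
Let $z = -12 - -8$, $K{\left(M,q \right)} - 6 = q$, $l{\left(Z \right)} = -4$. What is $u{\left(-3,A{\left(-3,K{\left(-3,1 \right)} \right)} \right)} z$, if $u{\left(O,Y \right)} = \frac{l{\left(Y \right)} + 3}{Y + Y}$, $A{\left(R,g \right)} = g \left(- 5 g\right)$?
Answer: $- \frac{2}{245} \approx -0.0081633$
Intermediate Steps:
$K{\left(M,q \right)} = 6 + q$
$A{\left(R,g \right)} = - 5 g^{2}$
$z = -4$ ($z = -12 + 8 = -4$)
$u{\left(O,Y \right)} = - \frac{1}{2 Y}$ ($u{\left(O,Y \right)} = \frac{-4 + 3}{Y + Y} = - \frac{1}{2 Y}$)
$u{\left(-3,A{\left(-3,K{\left(-3,1 \right)} \right)} \right)} z = - \frac{1}{2 \left(- 5 \left(6 + 1\right)^{2}\right)} \left(-4\right) = - \frac{1}{2 \left(- 5 \cdot 7^{2}\right)} \left(-4\right) = - \frac{1}{2 \left(\left(-5\right) 49\right)} \left(-4\right) = - \frac{1}{2 \left(-245\right)} \left(-4\right) = \left(- \frac{1}{2}\right) \left(- \frac{1}{245}\right) \left(-4\right) = \frac{1}{490} \left(-4\right) = - \frac{2}{245}$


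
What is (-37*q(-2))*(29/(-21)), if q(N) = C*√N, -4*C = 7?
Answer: -1073*I*√2/12 ≈ -126.45*I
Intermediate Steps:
C = -7/4 (C = -¼*7 = -7/4 ≈ -1.7500)
q(N) = -7*√N/4
(-37*q(-2))*(29/(-21)) = (-(-259)*√(-2)/4)*(29/(-21)) = (-(-259)*I*√2/4)*(29*(-1/21)) = -(-259)*I*√2/4*(-29/21) = (259*I*√2/4)*(-29/21) = -1073*I*√2/12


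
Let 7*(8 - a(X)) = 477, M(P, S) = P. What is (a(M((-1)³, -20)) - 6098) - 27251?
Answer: -233864/7 ≈ -33409.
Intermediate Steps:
a(X) = -421/7 (a(X) = 8 - ⅐*477 = 8 - 477/7 = -421/7)
(a(M((-1)³, -20)) - 6098) - 27251 = (-421/7 - 6098) - 27251 = -43107/7 - 27251 = -233864/7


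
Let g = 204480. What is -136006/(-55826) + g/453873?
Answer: 12190791953/4222985683 ≈ 2.8868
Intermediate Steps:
-136006/(-55826) + g/453873 = -136006/(-55826) + 204480/453873 = -136006*(-1/55826) + 204480*(1/453873) = 68003/27913 + 68160/151291 = 12190791953/4222985683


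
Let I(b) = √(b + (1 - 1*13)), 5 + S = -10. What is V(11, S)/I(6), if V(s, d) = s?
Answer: -11*I*√6/6 ≈ -4.4907*I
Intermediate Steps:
S = -15 (S = -5 - 10 = -15)
I(b) = √(-12 + b) (I(b) = √(b + (1 - 13)) = √(b - 12) = √(-12 + b))
V(11, S)/I(6) = 11/(√(-12 + 6)) = 11/(√(-6)) = 11/((I*√6)) = 11*(-I*√6/6) = -11*I*√6/6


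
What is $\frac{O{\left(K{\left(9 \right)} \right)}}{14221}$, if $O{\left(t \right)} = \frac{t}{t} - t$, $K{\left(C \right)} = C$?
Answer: $- \frac{8}{14221} \approx -0.00056255$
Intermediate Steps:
$O{\left(t \right)} = 1 - t$
$\frac{O{\left(K{\left(9 \right)} \right)}}{14221} = \frac{1 - 9}{14221} = \left(1 - 9\right) \frac{1}{14221} = \left(-8\right) \frac{1}{14221} = - \frac{8}{14221}$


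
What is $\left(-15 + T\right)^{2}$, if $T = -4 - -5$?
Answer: $196$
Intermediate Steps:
$T = 1$ ($T = -4 + 5 = 1$)
$\left(-15 + T\right)^{2} = \left(-15 + 1\right)^{2} = \left(-14\right)^{2} = 196$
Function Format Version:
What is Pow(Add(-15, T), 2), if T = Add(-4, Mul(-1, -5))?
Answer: 196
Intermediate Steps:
T = 1 (T = Add(-4, 5) = 1)
Pow(Add(-15, T), 2) = Pow(Add(-15, 1), 2) = Pow(-14, 2) = 196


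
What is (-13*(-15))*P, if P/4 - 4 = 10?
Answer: 10920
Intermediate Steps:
P = 56 (P = 16 + 4*10 = 16 + 40 = 56)
(-13*(-15))*P = -13*(-15)*56 = 195*56 = 10920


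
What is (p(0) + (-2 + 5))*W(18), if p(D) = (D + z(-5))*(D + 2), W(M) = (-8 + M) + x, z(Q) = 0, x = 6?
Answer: 48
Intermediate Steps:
W(M) = -2 + M (W(M) = (-8 + M) + 6 = -2 + M)
p(D) = D*(2 + D) (p(D) = (D + 0)*(D + 2) = D*(2 + D))
(p(0) + (-2 + 5))*W(18) = (0*(2 + 0) + (-2 + 5))*(-2 + 18) = (0*2 + 3)*16 = (0 + 3)*16 = 3*16 = 48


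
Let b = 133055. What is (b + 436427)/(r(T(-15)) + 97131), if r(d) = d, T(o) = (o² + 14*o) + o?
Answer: 569482/97131 ≈ 5.8630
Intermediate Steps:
T(o) = o² + 15*o
(b + 436427)/(r(T(-15)) + 97131) = (133055 + 436427)/(-15*(15 - 15) + 97131) = 569482/(-15*0 + 97131) = 569482/(0 + 97131) = 569482/97131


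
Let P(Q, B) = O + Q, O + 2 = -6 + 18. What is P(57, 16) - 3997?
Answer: -3930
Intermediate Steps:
O = 10 (O = -2 + (-6 + 18) = -2 + 12 = 10)
P(Q, B) = 10 + Q
P(57, 16) - 3997 = (10 + 57) - 3997 = 67 - 3997 = -3930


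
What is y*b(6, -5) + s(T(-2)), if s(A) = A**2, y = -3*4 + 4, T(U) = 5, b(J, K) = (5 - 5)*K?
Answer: 25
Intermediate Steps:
b(J, K) = 0 (b(J, K) = 0*K = 0)
y = -8 (y = -12 + 4 = -8)
y*b(6, -5) + s(T(-2)) = -8*0 + 5**2 = 0 + 25 = 25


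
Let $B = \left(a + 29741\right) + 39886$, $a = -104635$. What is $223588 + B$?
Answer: $188580$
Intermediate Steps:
$B = -35008$ ($B = \left(-104635 + 29741\right) + 39886 = -74894 + 39886 = -35008$)
$223588 + B = 223588 - 35008 = 188580$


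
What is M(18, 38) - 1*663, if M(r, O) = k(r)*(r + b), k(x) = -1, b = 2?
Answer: -683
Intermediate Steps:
M(r, O) = -2 - r (M(r, O) = -(r + 2) = -(2 + r) = -2 - r)
M(18, 38) - 1*663 = (-2 - 1*18) - 1*663 = (-2 - 18) - 663 = -20 - 663 = -683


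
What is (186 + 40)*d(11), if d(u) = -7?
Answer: -1582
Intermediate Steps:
(186 + 40)*d(11) = (186 + 40)*(-7) = 226*(-7) = -1582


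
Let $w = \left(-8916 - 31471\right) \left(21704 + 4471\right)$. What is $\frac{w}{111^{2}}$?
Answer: $- \frac{352376575}{4107} \approx -85799.0$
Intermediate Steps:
$w = -1057129725$ ($w = \left(-40387\right) 26175 = -1057129725$)
$\frac{w}{111^{2}} = - \frac{1057129725}{111^{2}} = - \frac{1057129725}{12321} = \left(-1057129725\right) \frac{1}{12321} = - \frac{352376575}{4107}$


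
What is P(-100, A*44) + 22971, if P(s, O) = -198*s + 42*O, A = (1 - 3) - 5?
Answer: 29835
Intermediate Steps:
A = -7 (A = -2 - 5 = -7)
P(-100, A*44) + 22971 = (-198*(-100) + 42*(-7*44)) + 22971 = (19800 + 42*(-308)) + 22971 = (19800 - 12936) + 22971 = 6864 + 22971 = 29835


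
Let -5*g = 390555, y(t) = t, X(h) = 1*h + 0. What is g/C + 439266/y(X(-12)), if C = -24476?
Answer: -895878107/24476 ≈ -36602.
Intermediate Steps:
X(h) = h (X(h) = h + 0 = h)
g = -78111 (g = -⅕*390555 = -78111)
g/C + 439266/y(X(-12)) = -78111/(-24476) + 439266/(-12) = -78111*(-1/24476) + 439266*(-1/12) = 78111/24476 - 73211/2 = -895878107/24476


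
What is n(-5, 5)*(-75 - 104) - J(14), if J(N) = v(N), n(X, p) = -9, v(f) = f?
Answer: 1597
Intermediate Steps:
J(N) = N
n(-5, 5)*(-75 - 104) - J(14) = -9*(-75 - 104) - 1*14 = -9*(-179) - 14 = 1611 - 14 = 1597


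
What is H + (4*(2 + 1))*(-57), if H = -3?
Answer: -687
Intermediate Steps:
H + (4*(2 + 1))*(-57) = -3 + (4*(2 + 1))*(-57) = -3 + (4*3)*(-57) = -3 + 12*(-57) = -3 - 684 = -687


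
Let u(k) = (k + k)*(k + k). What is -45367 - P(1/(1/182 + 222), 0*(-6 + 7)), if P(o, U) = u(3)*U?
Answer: -45367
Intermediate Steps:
u(k) = 4*k² (u(k) = (2*k)*(2*k) = 4*k²)
P(o, U) = 36*U (P(o, U) = (4*3²)*U = (4*9)*U = 36*U)
-45367 - P(1/(1/182 + 222), 0*(-6 + 7)) = -45367 - 36*0*(-6 + 7) = -45367 - 36*0*1 = -45367 - 36*0 = -45367 - 1*0 = -45367 + 0 = -45367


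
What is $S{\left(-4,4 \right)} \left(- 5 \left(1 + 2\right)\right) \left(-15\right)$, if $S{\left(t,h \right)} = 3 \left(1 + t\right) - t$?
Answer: $-1125$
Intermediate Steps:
$S{\left(t,h \right)} = 3 + 2 t$ ($S{\left(t,h \right)} = \left(3 + 3 t\right) - t = 3 + 2 t$)
$S{\left(-4,4 \right)} \left(- 5 \left(1 + 2\right)\right) \left(-15\right) = \left(3 + 2 \left(-4\right)\right) \left(- 5 \left(1 + 2\right)\right) \left(-15\right) = \left(3 - 8\right) \left(\left(-5\right) 3\right) \left(-15\right) = \left(-5\right) \left(-15\right) \left(-15\right) = 75 \left(-15\right) = -1125$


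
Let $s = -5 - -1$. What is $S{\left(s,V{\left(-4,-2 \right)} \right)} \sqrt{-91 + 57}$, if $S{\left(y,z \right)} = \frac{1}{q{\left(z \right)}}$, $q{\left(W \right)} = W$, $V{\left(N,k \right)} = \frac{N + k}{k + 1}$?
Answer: $\frac{i \sqrt{34}}{6} \approx 0.97183 i$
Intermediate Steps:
$V{\left(N,k \right)} = \frac{N + k}{1 + k}$
$s = -4$ ($s = -5 + 1 = -4$)
$S{\left(y,z \right)} = \frac{1}{z}$
$S{\left(s,V{\left(-4,-2 \right)} \right)} \sqrt{-91 + 57} = \frac{\sqrt{-91 + 57}}{\frac{1}{1 - 2} \left(-4 - 2\right)} = \frac{\sqrt{-34}}{\frac{1}{-1} \left(-6\right)} = \frac{i \sqrt{34}}{\left(-1\right) \left(-6\right)} = \frac{i \sqrt{34}}{6}$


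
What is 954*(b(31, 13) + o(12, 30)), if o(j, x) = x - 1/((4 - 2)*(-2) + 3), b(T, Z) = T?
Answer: 59148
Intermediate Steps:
o(j, x) = 1 + x (o(j, x) = x - 1/(2*(-2) + 3) = x - 1/(-4 + 3) = x - 1/(-1) = x - 1*(-1) = x + 1 = 1 + x)
954*(b(31, 13) + o(12, 30)) = 954*(31 + (1 + 30)) = 954*(31 + 31) = 954*62 = 59148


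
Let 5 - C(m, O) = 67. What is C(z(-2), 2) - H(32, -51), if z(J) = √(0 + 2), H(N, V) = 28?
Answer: -90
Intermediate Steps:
z(J) = √2
C(m, O) = -62 (C(m, O) = 5 - 1*67 = 5 - 67 = -62)
C(z(-2), 2) - H(32, -51) = -62 - 1*28 = -62 - 28 = -90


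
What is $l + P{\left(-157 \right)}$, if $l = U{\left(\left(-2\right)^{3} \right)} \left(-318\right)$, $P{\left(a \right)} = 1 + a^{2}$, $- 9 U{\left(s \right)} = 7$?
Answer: $\frac{74692}{3} \approx 24897.0$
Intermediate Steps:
$U{\left(s \right)} = - \frac{7}{9}$ ($U{\left(s \right)} = \left(- \frac{1}{9}\right) 7 = - \frac{7}{9}$)
$l = \frac{742}{3}$ ($l = \left(- \frac{7}{9}\right) \left(-318\right) = \frac{742}{3} \approx 247.33$)
$l + P{\left(-157 \right)} = \frac{742}{3} + \left(1 + \left(-157\right)^{2}\right) = \frac{742}{3} + \left(1 + 24649\right) = \frac{742}{3} + 24650 = \frac{74692}{3}$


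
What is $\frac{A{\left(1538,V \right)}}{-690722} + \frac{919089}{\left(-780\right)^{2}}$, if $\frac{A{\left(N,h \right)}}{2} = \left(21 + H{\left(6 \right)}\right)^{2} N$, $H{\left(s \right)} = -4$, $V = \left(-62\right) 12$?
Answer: $\frac{5221627481}{23346403600} \approx 0.22366$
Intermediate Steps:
$V = -744$
$A{\left(N,h \right)} = 578 N$ ($A{\left(N,h \right)} = 2 \left(21 - 4\right)^{2} N = 2 \cdot 17^{2} N = 2 \cdot 289 N = 578 N$)
$\frac{A{\left(1538,V \right)}}{-690722} + \frac{919089}{\left(-780\right)^{2}} = \frac{578 \cdot 1538}{-690722} + \frac{919089}{\left(-780\right)^{2}} = 888964 \left(- \frac{1}{690722}\right) + \frac{919089}{608400} = - \frac{444482}{345361} + 919089 \cdot \frac{1}{608400} = - \frac{444482}{345361} + \frac{102121}{67600} = \frac{5221627481}{23346403600}$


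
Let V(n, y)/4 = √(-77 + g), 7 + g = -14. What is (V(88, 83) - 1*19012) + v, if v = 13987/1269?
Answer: -24112241/1269 + 28*I*√2 ≈ -19001.0 + 39.598*I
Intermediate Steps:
g = -21 (g = -7 - 14 = -21)
V(n, y) = 28*I*√2 (V(n, y) = 4*√(-77 - 21) = 4*√(-98) = 4*(7*I*√2) = 28*I*√2)
v = 13987/1269 (v = 13987*(1/1269) = 13987/1269 ≈ 11.022)
(V(88, 83) - 1*19012) + v = (28*I*√2 - 1*19012) + 13987/1269 = (28*I*√2 - 19012) + 13987/1269 = (-19012 + 28*I*√2) + 13987/1269 = -24112241/1269 + 28*I*√2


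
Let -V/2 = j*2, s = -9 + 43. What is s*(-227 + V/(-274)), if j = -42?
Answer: -1060222/137 ≈ -7738.8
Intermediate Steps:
s = 34
V = 168 (V = -(-84)*2 = -2*(-84) = 168)
s*(-227 + V/(-274)) = 34*(-227 + 168/(-274)) = 34*(-227 + 168*(-1/274)) = 34*(-227 - 84/137) = 34*(-31183/137) = -1060222/137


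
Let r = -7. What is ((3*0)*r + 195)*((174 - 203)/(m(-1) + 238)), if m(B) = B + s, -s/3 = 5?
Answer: -1885/74 ≈ -25.473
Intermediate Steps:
s = -15 (s = -3*5 = -15)
m(B) = -15 + B (m(B) = B - 15 = -15 + B)
((3*0)*r + 195)*((174 - 203)/(m(-1) + 238)) = ((3*0)*(-7) + 195)*((174 - 203)/((-15 - 1) + 238)) = (0*(-7) + 195)*(-29/(-16 + 238)) = (0 + 195)*(-29/222) = 195*(-29*1/222) = 195*(-29/222) = -1885/74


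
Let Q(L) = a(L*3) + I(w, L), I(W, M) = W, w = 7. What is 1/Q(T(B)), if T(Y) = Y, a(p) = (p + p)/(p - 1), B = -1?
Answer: 2/17 ≈ 0.11765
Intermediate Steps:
a(p) = 2*p/(-1 + p) (a(p) = (2*p)/(-1 + p) = 2*p/(-1 + p))
Q(L) = 7 + 6*L/(-1 + 3*L) (Q(L) = 2*(L*3)/(-1 + L*3) + 7 = 2*(3*L)/(-1 + 3*L) + 7 = 6*L/(-1 + 3*L) + 7 = 7 + 6*L/(-1 + 3*L))
1/Q(T(B)) = 1/((-7 + 27*(-1))/(-1 + 3*(-1))) = 1/((-7 - 27)/(-1 - 3)) = 1/(-34/(-4)) = 1/(-¼*(-34)) = 1/(17/2) = 2/17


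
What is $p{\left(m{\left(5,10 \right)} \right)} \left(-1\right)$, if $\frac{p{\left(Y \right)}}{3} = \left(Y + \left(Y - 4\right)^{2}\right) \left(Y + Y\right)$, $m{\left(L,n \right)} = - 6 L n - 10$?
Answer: $182811960$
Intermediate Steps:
$m{\left(L,n \right)} = -10 - 6 L n$ ($m{\left(L,n \right)} = - 6 L n - 10 = -10 - 6 L n$)
$p{\left(Y \right)} = 6 Y \left(Y + \left(-4 + Y\right)^{2}\right)$ ($p{\left(Y \right)} = 3 \left(Y + \left(Y - 4\right)^{2}\right) \left(Y + Y\right) = 3 \left(Y + \left(-4 + Y\right)^{2}\right) 2 Y = 3 \cdot 2 Y \left(Y + \left(-4 + Y\right)^{2}\right) = 6 Y \left(Y + \left(-4 + Y\right)^{2}\right)$)
$p{\left(m{\left(5,10 \right)} \right)} \left(-1\right) = 6 \left(-10 - 30 \cdot 10\right) \left(\left(-10 - 30 \cdot 10\right) + \left(-4 - \left(10 + 30 \cdot 10\right)\right)^{2}\right) \left(-1\right) = 6 \left(-10 - 300\right) \left(\left(-10 - 300\right) + \left(-4 - 310\right)^{2}\right) \left(-1\right) = 6 \left(-310\right) \left(-310 + \left(-4 - 310\right)^{2}\right) \left(-1\right) = 6 \left(-310\right) \left(-310 + \left(-314\right)^{2}\right) \left(-1\right) = 6 \left(-310\right) \left(-310 + 98596\right) \left(-1\right) = 6 \left(-310\right) 98286 \left(-1\right) = \left(-182811960\right) \left(-1\right) = 182811960$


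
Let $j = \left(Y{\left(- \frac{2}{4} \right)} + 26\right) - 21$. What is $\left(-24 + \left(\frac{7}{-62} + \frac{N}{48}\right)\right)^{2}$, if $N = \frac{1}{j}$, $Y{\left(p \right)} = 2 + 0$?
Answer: $\frac{63065774641}{108493056} \approx 581.29$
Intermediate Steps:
$Y{\left(p \right)} = 2$
$j = 7$ ($j = \left(2 + 26\right) - 21 = 28 - 21 = 7$)
$N = \frac{1}{7} \approx 0.14286$
$\left(-24 + \left(\frac{7}{-62} + \frac{N}{48}\right)\right)^{2} = \left(-24 + \left(\frac{7}{-62} + \frac{1}{7 \cdot 48}\right)\right)^{2} = \left(-24 + \left(7 \left(- \frac{1}{62}\right) + \frac{1}{7} \cdot \frac{1}{48}\right)\right)^{2} = \left(-24 + \left(- \frac{7}{62} + \frac{1}{336}\right)\right)^{2} = \left(-24 - \frac{1145}{10416}\right)^{2} = \left(- \frac{251129}{10416}\right)^{2} = \frac{63065774641}{108493056}$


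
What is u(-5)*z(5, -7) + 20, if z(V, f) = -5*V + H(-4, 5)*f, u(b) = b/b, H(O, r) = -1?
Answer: 2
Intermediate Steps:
u(b) = 1
z(V, f) = -f - 5*V (z(V, f) = -5*V - f = -f - 5*V)
u(-5)*z(5, -7) + 20 = 1*(-1*(-7) - 5*5) + 20 = 1*(7 - 25) + 20 = 1*(-18) + 20 = -18 + 20 = 2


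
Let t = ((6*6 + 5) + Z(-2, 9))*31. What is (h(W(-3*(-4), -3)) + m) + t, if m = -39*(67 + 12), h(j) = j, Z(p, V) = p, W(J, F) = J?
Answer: -1860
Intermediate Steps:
m = -3081 (m = -39*79 = -3081)
t = 1209 (t = ((6*6 + 5) - 2)*31 = ((36 + 5) - 2)*31 = (41 - 2)*31 = 39*31 = 1209)
(h(W(-3*(-4), -3)) + m) + t = (-3*(-4) - 3081) + 1209 = (12 - 3081) + 1209 = -3069 + 1209 = -1860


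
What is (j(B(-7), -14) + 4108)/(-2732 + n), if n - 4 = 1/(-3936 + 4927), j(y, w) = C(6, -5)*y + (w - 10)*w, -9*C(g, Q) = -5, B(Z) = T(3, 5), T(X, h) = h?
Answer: -39660811/24331023 ≈ -1.6301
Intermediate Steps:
B(Z) = 5
C(g, Q) = 5/9 (C(g, Q) = -⅑*(-5) = 5/9)
j(y, w) = 5*y/9 + w*(-10 + w) (j(y, w) = 5*y/9 + (w - 10)*w = 5*y/9 + (-10 + w)*w = 5*y/9 + w*(-10 + w))
n = 3965/991 (n = 4 + 1/(-3936 + 4927) = 4 + 1/991 = 3965/991 ≈ 4.0010)
(j(B(-7), -14) + 4108)/(-2732 + n) = (((-14)² - 10*(-14) + (5/9)*5) + 4108)/(-2732 + 3965/991) = ((196 + 140 + 25/9) + 4108)/(-2703447/991) = (3049/9 + 4108)*(-991/2703447) = (40021/9)*(-991/2703447) = -39660811/24331023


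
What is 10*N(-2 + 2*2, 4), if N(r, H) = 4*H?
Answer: 160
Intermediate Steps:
10*N(-2 + 2*2, 4) = 10*(4*4) = 10*16 = 160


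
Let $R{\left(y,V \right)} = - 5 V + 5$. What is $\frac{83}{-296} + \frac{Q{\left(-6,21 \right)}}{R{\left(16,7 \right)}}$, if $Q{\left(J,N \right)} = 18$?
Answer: $- \frac{1303}{1480} \approx -0.88041$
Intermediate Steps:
$R{\left(y,V \right)} = 5 - 5 V$
$\frac{83}{-296} + \frac{Q{\left(-6,21 \right)}}{R{\left(16,7 \right)}} = \frac{83}{-296} + \frac{18}{5 - 35} = 83 \left(- \frac{1}{296}\right) + \frac{18}{5 - 35} = - \frac{83}{296} + \frac{18}{-30} = - \frac{83}{296} + 18 \left(- \frac{1}{30}\right) = - \frac{83}{296} - \frac{3}{5} = - \frac{1303}{1480}$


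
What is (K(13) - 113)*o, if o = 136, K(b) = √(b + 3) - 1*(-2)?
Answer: -14552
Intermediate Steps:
K(b) = 2 + √(3 + b) (K(b) = √(3 + b) + 2 = 2 + √(3 + b))
(K(13) - 113)*o = ((2 + √(3 + 13)) - 113)*136 = ((2 + √16) - 113)*136 = ((2 + 4) - 113)*136 = (6 - 113)*136 = -107*136 = -14552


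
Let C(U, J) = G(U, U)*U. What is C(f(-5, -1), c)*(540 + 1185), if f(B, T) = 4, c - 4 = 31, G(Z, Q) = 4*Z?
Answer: 110400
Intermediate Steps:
c = 35 (c = 4 + 31 = 35)
C(U, J) = 4*U**2 (C(U, J) = (4*U)*U = 4*U**2)
C(f(-5, -1), c)*(540 + 1185) = (4*4**2)*(540 + 1185) = (4*16)*1725 = 64*1725 = 110400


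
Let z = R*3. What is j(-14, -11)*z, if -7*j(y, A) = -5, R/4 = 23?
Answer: 1380/7 ≈ 197.14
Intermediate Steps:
R = 92 (R = 4*23 = 92)
j(y, A) = 5/7 (j(y, A) = -⅐*(-5) = 5/7)
z = 276 (z = 92*3 = 276)
j(-14, -11)*z = (5/7)*276 = 1380/7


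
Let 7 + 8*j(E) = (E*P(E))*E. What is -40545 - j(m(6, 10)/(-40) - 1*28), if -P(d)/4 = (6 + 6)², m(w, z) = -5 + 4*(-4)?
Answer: 345173/25 ≈ 13807.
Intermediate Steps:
m(w, z) = -21 (m(w, z) = -5 - 16 = -21)
P(d) = -576 (P(d) = -4*(6 + 6)² = -4*12² = -4*144 = -576)
j(E) = -7/8 - 72*E² (j(E) = -7/8 + ((E*(-576))*E)/8 = -7/8 + ((-576*E)*E)/8 = -7/8 + (-576*E²)/8 = -7/8 - 72*E²)
-40545 - j(m(6, 10)/(-40) - 1*28) = -40545 - (-7/8 - 72*(-21/(-40) - 1*28)²) = -40545 - (-7/8 - 72*(-21*(-1/40) - 28)²) = -40545 - (-7/8 - 72*(21/40 - 28)²) = -40545 - (-7/8 - 72*(-1099/40)²) = -40545 - (-7/8 - 72*1207801/1600) = -40545 - (-7/8 - 10870209/200) = -40545 - 1*(-1358798/25) = -40545 + 1358798/25 = 345173/25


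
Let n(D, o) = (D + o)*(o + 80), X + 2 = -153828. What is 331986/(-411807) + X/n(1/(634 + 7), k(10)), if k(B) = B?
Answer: -1359926473045/7920284031 ≈ -171.70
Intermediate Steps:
X = -153830 (X = -2 - 153828 = -153830)
n(D, o) = (80 + o)*(D + o) (n(D, o) = (D + o)*(80 + o) = (80 + o)*(D + o))
331986/(-411807) + X/n(1/(634 + 7), k(10)) = 331986/(-411807) - 153830/(10² + 80/(634 + 7) + 80*10 + 10/(634 + 7)) = 331986*(-1/411807) - 153830/(100 + 80/641 + 800 + 10/641) = -110662/137269 - 153830/(100 + 80*(1/641) + 800 + (1/641)*10) = -110662/137269 - 153830/(100 + 80/641 + 800 + 10/641) = -110662/137269 - 153830/576990/641 = -110662/137269 - 153830*641/576990 = -110662/137269 - 9860503/57699 = -1359926473045/7920284031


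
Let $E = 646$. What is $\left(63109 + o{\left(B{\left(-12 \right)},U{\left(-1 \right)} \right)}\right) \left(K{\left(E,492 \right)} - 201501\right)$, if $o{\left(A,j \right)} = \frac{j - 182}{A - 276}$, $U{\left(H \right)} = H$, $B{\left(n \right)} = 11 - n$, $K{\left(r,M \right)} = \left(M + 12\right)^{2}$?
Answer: $\frac{838494401400}{253} \approx 3.3142 \cdot 10^{9}$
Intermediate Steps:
$K{\left(r,M \right)} = \left(12 + M\right)^{2}$
$o{\left(A,j \right)} = \frac{-182 + j}{-276 + A}$
$\left(63109 + o{\left(B{\left(-12 \right)},U{\left(-1 \right)} \right)}\right) \left(K{\left(E,492 \right)} - 201501\right) = \left(63109 + \frac{-182 - 1}{-276 + \left(11 - -12\right)}\right) \left(\left(12 + 492\right)^{2} - 201501\right) = \left(63109 + \frac{1}{-276 + \left(11 + 12\right)} \left(-183\right)\right) \left(504^{2} - 201501\right) = \left(63109 + \frac{1}{-276 + 23} \left(-183\right)\right) \left(254016 - 201501\right) = \left(63109 + \frac{1}{-253} \left(-183\right)\right) 52515 = \left(63109 - - \frac{183}{253}\right) 52515 = \left(63109 + \frac{183}{253}\right) 52515 = \frac{15966760}{253} \cdot 52515 = \frac{838494401400}{253}$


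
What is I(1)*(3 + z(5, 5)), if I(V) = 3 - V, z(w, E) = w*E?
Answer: 56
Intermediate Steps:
z(w, E) = E*w
I(1)*(3 + z(5, 5)) = (3 - 1*1)*(3 + 5*5) = (3 - 1)*(3 + 25) = 2*28 = 56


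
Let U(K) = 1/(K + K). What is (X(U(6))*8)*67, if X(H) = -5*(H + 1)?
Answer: -8710/3 ≈ -2903.3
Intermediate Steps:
U(K) = 1/(2*K)
X(H) = -5 - 5*H (X(H) = -5*(1 + H) = -5 - 5*H)
(X(U(6))*8)*67 = ((-5 - 5/(2*6))*8)*67 = ((-5 - 5*1/12)*8)*67 = ((-5 - 5/12)*8)*67 = -65/12*8*67 = -130/3*67 = -8710/3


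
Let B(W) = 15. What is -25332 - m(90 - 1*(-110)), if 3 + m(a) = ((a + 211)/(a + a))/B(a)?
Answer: -50658137/2000 ≈ -25329.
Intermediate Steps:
m(a) = -3 + (211 + a)/(30*a) (m(a) = -3 + ((a + 211)/(a + a))/15 = -3 + ((211 + a)/((2*a)))*(1/15) = -3 + ((211 + a)*(1/(2*a)))*(1/15) = -3 + ((211 + a)/(2*a))*(1/15) = -3 + (211 + a)/(30*a))
-25332 - m(90 - 1*(-110)) = -25332 - (211 - 89*(90 - 1*(-110)))/(30*(90 - 1*(-110))) = -25332 - (211 - 89*(90 + 110))/(30*(90 + 110)) = -25332 - (211 - 89*200)/(30*200) = -25332 - (211 - 17800)/(30*200) = -25332 - (-17589)/(30*200) = -25332 - 1*(-5863/2000) = -25332 + 5863/2000 = -50658137/2000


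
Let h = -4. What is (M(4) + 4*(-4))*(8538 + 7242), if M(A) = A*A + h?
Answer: -63120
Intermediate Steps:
M(A) = -4 + A**2 (M(A) = A*A - 4 = A**2 - 4 = -4 + A**2)
(M(4) + 4*(-4))*(8538 + 7242) = ((-4 + 4**2) + 4*(-4))*(8538 + 7242) = ((-4 + 16) - 16)*15780 = (12 - 16)*15780 = -4*15780 = -63120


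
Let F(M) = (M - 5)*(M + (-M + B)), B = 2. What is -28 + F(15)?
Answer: -8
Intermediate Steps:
F(M) = -10 + 2*M (F(M) = (M - 5)*(M + (-M + 2)) = (-5 + M)*(M + (2 - M)) = (-5 + M)*2 = -10 + 2*M)
-28 + F(15) = -28 + (-10 + 2*15) = -28 + (-10 + 30) = -28 + 20 = -8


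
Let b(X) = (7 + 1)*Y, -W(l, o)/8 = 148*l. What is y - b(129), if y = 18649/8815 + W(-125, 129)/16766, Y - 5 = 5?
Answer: -5103047033/73896145 ≈ -69.057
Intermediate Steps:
Y = 10 (Y = 5 + 5 = 10)
W(l, o) = -1184*l
b(X) = 80 (b(X) = (7 + 1)*10 = 8*10 = 80)
y = 808644567/73896145 (y = 18649/8815 - 1184*(-125)/16766 = 18649*(1/8815) + 148000*(1/16766) = 18649/8815 + 74000/8383 = 808644567/73896145 ≈ 10.943)
y - b(129) = 808644567/73896145 - 1*80 = 808644567/73896145 - 80 = -5103047033/73896145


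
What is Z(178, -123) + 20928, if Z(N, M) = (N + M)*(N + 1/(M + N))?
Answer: 30719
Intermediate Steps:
Z(N, M) = (M + N)*(N + 1/(M + N))
Z(178, -123) + 20928 = (1 + 178**2 - 123*178) + 20928 = (1 + 31684 - 21894) + 20928 = 9791 + 20928 = 30719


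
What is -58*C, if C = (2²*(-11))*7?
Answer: 17864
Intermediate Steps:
C = -308 (C = (4*(-11))*7 = -44*7 = -308)
-58*C = -58*(-308) = 17864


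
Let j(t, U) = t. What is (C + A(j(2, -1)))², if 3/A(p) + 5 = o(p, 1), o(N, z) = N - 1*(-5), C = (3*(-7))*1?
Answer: 1521/4 ≈ 380.25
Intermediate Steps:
C = -21 (C = -21*1 = -21)
o(N, z) = 5 + N (o(N, z) = N + 5 = 5 + N)
A(p) = 3/p (A(p) = 3/(-5 + (5 + p)) = 3/p)
(C + A(j(2, -1)))² = (-21 + 3/2)² = (-39/2)² = 1521/4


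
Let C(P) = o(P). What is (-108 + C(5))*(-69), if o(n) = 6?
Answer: 7038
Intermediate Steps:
C(P) = 6
(-108 + C(5))*(-69) = (-108 + 6)*(-69) = -102*(-69) = 7038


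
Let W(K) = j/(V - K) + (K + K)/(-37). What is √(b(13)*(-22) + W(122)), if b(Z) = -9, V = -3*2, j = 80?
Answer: √4178854/148 ≈ 13.812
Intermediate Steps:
V = -6
W(K) = 80/(-6 - K) - 2*K/37 (W(K) = 80/(-6 - K) + (K + K)/(-37) = 80/(-6 - K) + (2*K)*(-1/37) = 80/(-6 - K) - 2*K/37)
√(b(13)*(-22) + W(122)) = √(-9*(-22) + 2*(-1480 - 1*122² - 6*122)/(37*(6 + 122))) = √(198 + (2/37)*(-1480 - 1*14884 - 732)/128) = √(198 + (2/37)*(1/128)*(-1480 - 14884 - 732)) = √(198 + (2/37)*(1/128)*(-17096)) = √(198 - 2137/296) = √(56471/296) = √4178854/148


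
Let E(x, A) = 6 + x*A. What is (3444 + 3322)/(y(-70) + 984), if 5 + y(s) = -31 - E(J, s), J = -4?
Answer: 3383/331 ≈ 10.221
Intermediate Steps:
E(x, A) = 6 + A*x
y(s) = -42 + 4*s (y(s) = -5 + (-31 - (6 + s*(-4))) = -5 + (-31 - (6 - 4*s)) = -5 + (-31 + (-6 + 4*s)) = -5 + (-37 + 4*s) = -42 + 4*s)
(3444 + 3322)/(y(-70) + 984) = (3444 + 3322)/((-42 + 4*(-70)) + 984) = 6766/((-42 - 280) + 984) = 6766/(-322 + 984) = 6766/662 = 6766*(1/662) = 3383/331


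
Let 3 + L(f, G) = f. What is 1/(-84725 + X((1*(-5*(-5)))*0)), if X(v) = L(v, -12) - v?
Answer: -1/84728 ≈ -1.1802e-5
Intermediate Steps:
L(f, G) = -3 + f
X(v) = -3 (X(v) = (-3 + v) - v = -3)
1/(-84725 + X((1*(-5*(-5)))*0)) = 1/(-84725 - 3) = 1/(-84728) = -1/84728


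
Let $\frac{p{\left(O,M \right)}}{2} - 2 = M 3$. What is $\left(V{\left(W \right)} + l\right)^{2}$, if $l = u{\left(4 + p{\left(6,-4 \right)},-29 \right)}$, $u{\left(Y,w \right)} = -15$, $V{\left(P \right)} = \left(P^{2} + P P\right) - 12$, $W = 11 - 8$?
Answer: $81$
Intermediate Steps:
$p{\left(O,M \right)} = 4 + 6 M$ ($p{\left(O,M \right)} = 4 + 2 M 3 = 4 + 2 \cdot 3 M = 4 + 6 M$)
$W = 3$
$V{\left(P \right)} = -12 + 2 P^{2}$ ($V{\left(P \right)} = \left(P^{2} + P^{2}\right) - 12 = 2 P^{2} - 12 = -12 + 2 P^{2}$)
$l = -15$
$\left(V{\left(W \right)} + l\right)^{2} = \left(\left(-12 + 2 \cdot 3^{2}\right) - 15\right)^{2} = \left(\left(-12 + 2 \cdot 9\right) - 15\right)^{2} = \left(\left(-12 + 18\right) - 15\right)^{2} = \left(6 - 15\right)^{2} = \left(-9\right)^{2} = 81$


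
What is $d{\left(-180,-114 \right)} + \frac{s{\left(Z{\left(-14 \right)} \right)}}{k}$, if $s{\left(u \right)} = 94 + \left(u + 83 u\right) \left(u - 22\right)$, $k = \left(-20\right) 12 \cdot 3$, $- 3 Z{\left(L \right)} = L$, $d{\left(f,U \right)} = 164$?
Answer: $\frac{187171}{1080} \approx 173.31$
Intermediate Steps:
$Z{\left(L \right)} = - \frac{L}{3}$
$k = -720$ ($k = \left(-240\right) 3 = -720$)
$s{\left(u \right)} = 94 + 84 u \left(-22 + u\right)$
$d{\left(-180,-114 \right)} + \frac{s{\left(Z{\left(-14 \right)} \right)}}{k} = 164 + \frac{94 - 1848 \left(\left(- \frac{1}{3}\right) \left(-14\right)\right) + 84 \left(\left(- \frac{1}{3}\right) \left(-14\right)\right)^{2}}{-720} = 164 + \left(94 - 8624 + 84 \left(\frac{14}{3}\right)^{2}\right) \left(- \frac{1}{720}\right) = 164 + \left(94 - 8624 + 84 \cdot \frac{196}{9}\right) \left(- \frac{1}{720}\right) = 164 + \left(94 - 8624 + \frac{5488}{3}\right) \left(- \frac{1}{720}\right) = 164 - - \frac{10051}{1080} = 164 + \frac{10051}{1080} = \frac{187171}{1080}$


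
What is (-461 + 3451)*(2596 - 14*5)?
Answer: 7552740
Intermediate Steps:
(-461 + 3451)*(2596 - 14*5) = 2990*(2596 - 70) = 2990*2526 = 7552740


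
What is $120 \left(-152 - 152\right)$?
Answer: $-36480$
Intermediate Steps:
$120 \left(-152 - 152\right) = 120 \left(-304\right) = -36480$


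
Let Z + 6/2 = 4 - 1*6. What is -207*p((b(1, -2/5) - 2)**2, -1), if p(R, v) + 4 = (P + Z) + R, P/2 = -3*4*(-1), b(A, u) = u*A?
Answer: -107433/25 ≈ -4297.3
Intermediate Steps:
b(A, u) = A*u
P = 24 (P = 2*(-3*4*(-1)) = 2*(-12*(-1)) = 2*12 = 24)
Z = -5 (Z = -3 + (4 - 1*6) = -3 + (4 - 6) = -3 - 2 = -5)
p(R, v) = 15 + R (p(R, v) = -4 + ((24 - 5) + R) = -4 + (19 + R) = 15 + R)
-207*p((b(1, -2/5) - 2)**2, -1) = -207*(15 + (1*(-2/5) - 2)**2) = -207*(15 + (-2/5 - 2)**2) = -207*(15 + (-12/5)**2) = -207*(15 + 144/25) = -207*519/25 = -107433/25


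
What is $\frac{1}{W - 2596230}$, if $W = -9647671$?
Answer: $- \frac{1}{12243901} \approx -8.1673 \cdot 10^{-8}$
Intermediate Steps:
$\frac{1}{W - 2596230} = \frac{1}{-9647671 - 2596230} = \frac{1}{-12243901} = - \frac{1}{12243901}$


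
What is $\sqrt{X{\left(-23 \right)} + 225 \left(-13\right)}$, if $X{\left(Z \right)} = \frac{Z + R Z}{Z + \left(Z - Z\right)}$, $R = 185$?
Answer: $i \sqrt{2739} \approx 52.335 i$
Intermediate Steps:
$X{\left(Z \right)} = 186$ ($X{\left(Z \right)} = \frac{Z + 185 Z}{Z + \left(Z - Z\right)} = \frac{186 Z}{Z + 0} = \frac{186 Z}{Z} = 186$)
$\sqrt{X{\left(-23 \right)} + 225 \left(-13\right)} = \sqrt{186 + 225 \left(-13\right)} = \sqrt{186 - 2925} = \sqrt{-2739} = i \sqrt{2739}$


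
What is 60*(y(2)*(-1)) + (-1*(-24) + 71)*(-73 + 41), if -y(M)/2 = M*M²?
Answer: -2080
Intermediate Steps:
y(M) = -2*M³ (y(M) = -2*M*M² = -2*M³)
60*(y(2)*(-1)) + (-1*(-24) + 71)*(-73 + 41) = 60*(-2*2³*(-1)) + (-1*(-24) + 71)*(-73 + 41) = 60*(-2*8*(-1)) + (24 + 71)*(-32) = 60*(-16*(-1)) + 95*(-32) = 60*16 - 3040 = 960 - 3040 = -2080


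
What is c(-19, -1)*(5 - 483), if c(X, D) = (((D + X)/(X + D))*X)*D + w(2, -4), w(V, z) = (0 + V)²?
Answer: -10994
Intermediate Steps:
w(V, z) = V²
c(X, D) = 4 + D*X (c(X, D) = (((D + X)/(X + D))*X)*D + 2² = (((D + X)/(D + X))*X)*D + 4 = (1*X)*D + 4 = X*D + 4 = D*X + 4 = 4 + D*X)
c(-19, -1)*(5 - 483) = (4 - 1*(-19))*(5 - 483) = (4 + 19)*(-478) = 23*(-478) = -10994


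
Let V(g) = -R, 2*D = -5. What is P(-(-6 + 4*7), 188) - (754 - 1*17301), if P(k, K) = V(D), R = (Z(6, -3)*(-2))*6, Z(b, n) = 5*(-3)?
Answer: 16367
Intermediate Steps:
Z(b, n) = -15
D = -5/2 (D = (½)*(-5) = -5/2 ≈ -2.5000)
R = 180 (R = -15*(-2)*6 = 30*6 = 180)
V(g) = -180 (V(g) = -1*180 = -180)
P(k, K) = -180
P(-(-6 + 4*7), 188) - (754 - 1*17301) = -180 - (754 - 1*17301) = -180 - (754 - 17301) = -180 - 1*(-16547) = -180 + 16547 = 16367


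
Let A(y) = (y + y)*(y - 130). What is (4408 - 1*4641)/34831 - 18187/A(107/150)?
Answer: 7126069729367/72276101381 ≈ 98.595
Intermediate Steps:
A(y) = 2*y*(-130 + y) (A(y) = (2*y)*(-130 + y) = 2*y*(-130 + y))
(4408 - 1*4641)/34831 - 18187/A(107/150) = (4408 - 1*4641)/34831 - 18187*75/(107*(-130 + 107/150)) = (4408 - 4641)*(1/34831) - 18187*75/(107*(-130 + 107*(1/150))) = -233*1/34831 - 18187*75/(107*(-130 + 107/150)) = -233/34831 - 18187/(2*(107/150)*(-19393/150)) = -233/34831 - 18187/(-2075051/11250) = -233/34831 - 18187*(-11250/2075051) = -233/34831 + 204603750/2075051 = 7126069729367/72276101381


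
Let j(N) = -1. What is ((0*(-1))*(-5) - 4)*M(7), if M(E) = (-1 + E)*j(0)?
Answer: 24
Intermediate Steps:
M(E) = 1 - E (M(E) = (-1 + E)*(-1) = 1 - E)
((0*(-1))*(-5) - 4)*M(7) = ((0*(-1))*(-5) - 4)*(1 - 1*7) = (0*(-5) - 4)*(1 - 7) = (0 - 4)*(-6) = -4*(-6) = 24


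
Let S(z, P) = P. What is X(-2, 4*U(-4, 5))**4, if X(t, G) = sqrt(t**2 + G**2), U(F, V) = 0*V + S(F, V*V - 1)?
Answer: 85008400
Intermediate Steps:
U(F, V) = -1 + V**2 (U(F, V) = 0*V + (V*V - 1) = 0 + (V**2 - 1) = 0 + (-1 + V**2) = -1 + V**2)
X(t, G) = sqrt(G**2 + t**2)
X(-2, 4*U(-4, 5))**4 = (sqrt((4*(-1 + 5**2))**2 + (-2)**2))**4 = (sqrt((4*(-1 + 25))**2 + 4))**4 = (sqrt((4*24)**2 + 4))**4 = (sqrt(96**2 + 4))**4 = (sqrt(9216 + 4))**4 = (sqrt(9220))**4 = (2*sqrt(2305))**4 = 85008400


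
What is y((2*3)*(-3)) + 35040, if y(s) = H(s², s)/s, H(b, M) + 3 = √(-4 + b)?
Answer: 210241/6 - 4*√5/9 ≈ 35039.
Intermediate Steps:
H(b, M) = -3 + √(-4 + b)
y(s) = (-3 + √(-4 + s²))/s
y((2*3)*(-3)) + 35040 = (-3 + √(-4 + ((2*3)*(-3))²))/(((2*3)*(-3))) + 35040 = (-3 + √(-4 + (6*(-3))²))/((6*(-3))) + 35040 = (-3 + √(-4 + (-18)²))/(-18) + 35040 = -(-3 + √(-4 + 324))/18 + 35040 = -(-3 + √320)/18 + 35040 = -(-3 + 8*√5)/18 + 35040 = (⅙ - 4*√5/9) + 35040 = 210241/6 - 4*√5/9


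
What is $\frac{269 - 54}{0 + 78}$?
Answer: $\frac{215}{78} \approx 2.7564$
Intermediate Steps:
$\frac{269 - 54}{0 + 78} = \frac{215}{78}$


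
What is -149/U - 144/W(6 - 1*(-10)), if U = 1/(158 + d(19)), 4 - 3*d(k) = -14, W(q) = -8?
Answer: -24418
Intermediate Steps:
d(k) = 6 (d(k) = 4/3 - ⅓*(-14) = 4/3 + 14/3 = 6)
U = 1/164 (U = 1/(158 + 6) = 1/164 ≈ 0.0060976)
-149/U - 144/W(6 - 1*(-10)) = -149/1/164 - 144/(-8) = -149*164 - 144*(-⅛) = -24436 + 18 = -24418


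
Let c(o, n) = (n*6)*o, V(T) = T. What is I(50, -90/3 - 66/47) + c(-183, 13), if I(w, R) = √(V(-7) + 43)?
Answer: -14268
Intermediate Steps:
c(o, n) = 6*n*o (c(o, n) = (6*n)*o = 6*n*o)
I(w, R) = 6 (I(w, R) = √(-7 + 43) = √36 = 6)
I(50, -90/3 - 66/47) + c(-183, 13) = 6 + 6*13*(-183) = 6 - 14274 = -14268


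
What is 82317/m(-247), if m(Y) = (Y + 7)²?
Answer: 27439/19200 ≈ 1.4291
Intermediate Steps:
m(Y) = (7 + Y)²
82317/m(-247) = 82317/((7 - 247)²) = 82317/((-240)²) = 82317/57600 = 82317*(1/57600) = 27439/19200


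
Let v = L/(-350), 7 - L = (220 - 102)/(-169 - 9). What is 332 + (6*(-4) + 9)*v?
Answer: 1035203/3115 ≈ 332.33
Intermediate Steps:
L = 682/89 (L = 7 - (220 - 102)/(-169 - 9) = 7 - 118/(-178) = 7 - 118*(-1)/178 = 7 - 1*(-59/89) = 7 + 59/89 = 682/89 ≈ 7.6629)
v = -341/15575 (v = (682/89)/(-350) = (682/89)*(-1/350) = -341/15575 ≈ -0.021894)
332 + (6*(-4) + 9)*v = 332 + (6*(-4) + 9)*(-341/15575) = 332 + (-24 + 9)*(-341/15575) = 332 - 15*(-341/15575) = 332 + 1023/3115 = 1035203/3115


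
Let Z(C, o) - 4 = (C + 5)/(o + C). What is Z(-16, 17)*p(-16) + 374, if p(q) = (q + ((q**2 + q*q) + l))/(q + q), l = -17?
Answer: 15321/32 ≈ 478.78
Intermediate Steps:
p(q) = (-17 + q + 2*q**2)/(2*q) (p(q) = (q + ((q**2 + q*q) - 17))/(q + q) = (q + ((q**2 + q**2) - 17))/((2*q)) = (q + (2*q**2 - 17))*(1/(2*q)) = (q + (-17 + 2*q**2))*(1/(2*q)) = (-17 + q + 2*q**2)*(1/(2*q)) = (-17 + q + 2*q**2)/(2*q))
Z(C, o) = 4 + (5 + C)/(C + o) (Z(C, o) = 4 + (C + 5)/(o + C) = 4 + (5 + C)/(C + o))
Z(-16, 17)*p(-16) + 374 = ((5 + 4*17 + 5*(-16))/(-16 + 17))*(1/2 - 16 - 17/2/(-16)) + 374 = ((5 + 68 - 80)/1)*(1/2 - 16 - 17/2*(-1/16)) + 374 = (1*(-7))*(1/2 - 16 + 17/32) + 374 = -7*(-479/32) + 374 = 3353/32 + 374 = 15321/32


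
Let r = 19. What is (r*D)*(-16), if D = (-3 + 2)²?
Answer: -304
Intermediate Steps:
D = 1 (D = (-1)² = 1)
(r*D)*(-16) = (19*1)*(-16) = 19*(-16) = -304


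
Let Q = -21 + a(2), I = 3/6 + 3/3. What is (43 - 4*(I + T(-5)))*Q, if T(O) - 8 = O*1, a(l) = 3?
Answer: -450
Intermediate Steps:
I = 3/2 (I = 3*(⅙) + 3*(⅓) = ½ + 1 = 3/2 ≈ 1.5000)
T(O) = 8 + O (T(O) = 8 + O*1 = 8 + O)
Q = -18 (Q = -21 + 3 = -18)
(43 - 4*(I + T(-5)))*Q = (43 - 4*(3/2 + (8 - 5)))*(-18) = (43 - 4*(3/2 + 3))*(-18) = (43 - 4*9/2)*(-18) = (43 - 18)*(-18) = 25*(-18) = -450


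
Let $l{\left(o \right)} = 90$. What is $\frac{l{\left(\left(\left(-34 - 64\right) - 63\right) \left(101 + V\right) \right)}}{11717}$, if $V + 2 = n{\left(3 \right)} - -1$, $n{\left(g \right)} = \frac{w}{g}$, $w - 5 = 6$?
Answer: $\frac{90}{11717} \approx 0.0076811$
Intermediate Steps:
$w = 11$ ($w = 5 + 6 = 11$)
$n{\left(g \right)} = \frac{11}{g}$
$V = \frac{8}{3}$ ($V = -2 - \left(-1 - \frac{11}{3}\right) = -2 + \left(11 \cdot \frac{1}{3} + 1\right) = -2 + \left(\frac{11}{3} + 1\right) = -2 + \frac{14}{3} = \frac{8}{3} \approx 2.6667$)
$\frac{l{\left(\left(\left(-34 - 64\right) - 63\right) \left(101 + V\right) \right)}}{11717} = \frac{90}{11717}$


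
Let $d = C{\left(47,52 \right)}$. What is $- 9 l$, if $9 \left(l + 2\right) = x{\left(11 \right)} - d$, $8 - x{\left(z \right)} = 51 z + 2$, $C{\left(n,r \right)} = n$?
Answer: $620$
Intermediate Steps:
$x{\left(z \right)} = 6 - 51 z$ ($x{\left(z \right)} = 8 - \left(51 z + 2\right) = 8 - \left(2 + 51 z\right) = 6 - 51 z$)
$d = 47$
$l = - \frac{620}{9}$ ($l = -2 + \frac{\left(6 - 561\right) - 47}{9} = -2 + \frac{-555 - 47}{9} = -2 + \frac{1}{9} \left(-602\right) = -2 - \frac{602}{9} = - \frac{620}{9} \approx -68.889$)
$- 9 l = \left(-9\right) \left(- \frac{620}{9}\right) = 620$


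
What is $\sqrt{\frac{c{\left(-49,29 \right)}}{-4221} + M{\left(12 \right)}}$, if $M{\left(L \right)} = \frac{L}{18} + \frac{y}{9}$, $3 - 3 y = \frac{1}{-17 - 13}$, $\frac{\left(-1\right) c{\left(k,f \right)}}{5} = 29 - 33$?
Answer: $\frac{\sqrt{1379511910}}{42210} \approx 0.87993$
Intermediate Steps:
$c{\left(k,f \right)} = 20$ ($c{\left(k,f \right)} = - 5 \left(29 - 33\right) = \left(-5\right) \left(-4\right) = 20$)
$y = \frac{91}{90}$ ($y = 1 - \frac{1}{3 \left(-17 - 13\right)} = 1 - \frac{1}{3 \left(-30\right)} = 1 - - \frac{1}{90} = 1 + \frac{1}{90} = \frac{91}{90} \approx 1.0111$)
$M{\left(L \right)} = \frac{91}{810} + \frac{L}{18}$ ($M{\left(L \right)} = \frac{L}{18} + \frac{91}{90 \cdot 9} = L \frac{1}{18} + \frac{91}{90} \cdot \frac{1}{9} = \frac{L}{18} + \frac{91}{810} = \frac{91}{810} + \frac{L}{18}$)
$\sqrt{\frac{c{\left(-49,29 \right)}}{-4221} + M{\left(12 \right)}} = \sqrt{\frac{20}{-4221} + \left(\frac{91}{810} + \frac{1}{18} \cdot 12\right)} = \sqrt{20 \left(- \frac{1}{4221}\right) + \left(\frac{91}{810} + \frac{2}{3}\right)} = \sqrt{- \frac{20}{4221} + \frac{631}{810}} = \sqrt{\frac{294139}{379890}} = \frac{\sqrt{1379511910}}{42210}$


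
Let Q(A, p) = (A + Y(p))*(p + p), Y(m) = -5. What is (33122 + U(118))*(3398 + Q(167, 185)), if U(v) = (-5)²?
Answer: 2099464686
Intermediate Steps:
U(v) = 25
Q(A, p) = 2*p*(-5 + A) (Q(A, p) = (A - 5)*(p + p) = (-5 + A)*(2*p) = 2*p*(-5 + A))
(33122 + U(118))*(3398 + Q(167, 185)) = (33122 + 25)*(3398 + 2*185*(-5 + 167)) = 33147*(3398 + 2*185*162) = 33147*(3398 + 59940) = 33147*63338 = 2099464686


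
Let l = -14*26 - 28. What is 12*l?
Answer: -4704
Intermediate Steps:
l = -392 (l = -364 - 28 = -392)
12*l = 12*(-392) = -4704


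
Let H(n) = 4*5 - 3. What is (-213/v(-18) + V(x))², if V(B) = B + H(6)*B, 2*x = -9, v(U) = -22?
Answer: 2461761/484 ≈ 5086.3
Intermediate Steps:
H(n) = 17 (H(n) = 20 - 3 = 17)
x = -9/2 (x = (½)*(-9) = -9/2 ≈ -4.5000)
V(B) = 18*B (V(B) = B + 17*B = 18*B)
(-213/v(-18) + V(x))² = (-213/(-22) + 18*(-9/2))² = (-213*(-1/22) - 81)² = (213/22 - 81)² = (-1569/22)² = 2461761/484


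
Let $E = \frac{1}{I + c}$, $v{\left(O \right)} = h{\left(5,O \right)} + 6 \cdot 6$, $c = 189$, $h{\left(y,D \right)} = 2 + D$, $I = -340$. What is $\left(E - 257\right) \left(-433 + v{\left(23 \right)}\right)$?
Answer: $\frac{14436576}{151} \approx 95607.0$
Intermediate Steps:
$v{\left(O \right)} = 38 + O$ ($v{\left(O \right)} = \left(2 + O\right) + 6 \cdot 6 = \left(2 + O\right) + 36 = 38 + O$)
$E = - \frac{1}{151}$ ($E = \frac{1}{-340 + 189} = \frac{1}{-151} = - \frac{1}{151} \approx -0.0066225$)
$\left(E - 257\right) \left(-433 + v{\left(23 \right)}\right) = \left(- \frac{1}{151} - 257\right) \left(-433 + \left(38 + 23\right)\right) = - \frac{38808 \left(-433 + 61\right)}{151} = \left(- \frac{38808}{151}\right) \left(-372\right) = \frac{14436576}{151}$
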